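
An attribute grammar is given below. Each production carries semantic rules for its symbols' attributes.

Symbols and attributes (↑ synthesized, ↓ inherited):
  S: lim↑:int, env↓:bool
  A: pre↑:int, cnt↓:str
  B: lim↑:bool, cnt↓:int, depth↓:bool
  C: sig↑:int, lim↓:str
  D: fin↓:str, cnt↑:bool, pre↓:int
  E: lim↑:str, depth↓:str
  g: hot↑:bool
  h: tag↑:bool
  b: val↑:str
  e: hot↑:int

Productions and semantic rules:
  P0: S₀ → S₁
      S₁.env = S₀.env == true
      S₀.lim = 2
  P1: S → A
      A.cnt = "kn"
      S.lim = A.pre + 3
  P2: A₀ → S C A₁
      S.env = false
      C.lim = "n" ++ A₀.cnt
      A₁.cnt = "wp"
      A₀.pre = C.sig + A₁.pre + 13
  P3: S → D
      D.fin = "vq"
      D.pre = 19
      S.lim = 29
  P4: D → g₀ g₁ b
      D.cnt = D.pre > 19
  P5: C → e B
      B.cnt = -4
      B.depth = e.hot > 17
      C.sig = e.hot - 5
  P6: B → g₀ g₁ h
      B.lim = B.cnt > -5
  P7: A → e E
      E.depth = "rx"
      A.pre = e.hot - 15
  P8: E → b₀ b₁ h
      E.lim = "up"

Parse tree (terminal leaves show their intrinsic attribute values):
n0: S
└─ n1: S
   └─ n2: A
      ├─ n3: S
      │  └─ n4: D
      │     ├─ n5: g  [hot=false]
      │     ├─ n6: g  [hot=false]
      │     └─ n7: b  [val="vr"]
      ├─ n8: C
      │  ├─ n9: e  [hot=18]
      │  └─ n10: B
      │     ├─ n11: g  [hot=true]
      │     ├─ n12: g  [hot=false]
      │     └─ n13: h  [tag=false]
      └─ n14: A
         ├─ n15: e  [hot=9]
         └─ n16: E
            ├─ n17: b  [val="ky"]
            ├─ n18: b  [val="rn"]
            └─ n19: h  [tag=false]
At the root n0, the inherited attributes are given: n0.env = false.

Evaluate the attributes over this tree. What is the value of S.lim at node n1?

1. n0.env = false  [given at root]
2. n1.env = false  [S₀.env == true]
3. n2.cnt = "kn"  ["kn"]
4. n3.env = false  [false]
5. n4.fin = "vq"  ["vq"]
6. n4.pre = 19  [19]
7. n5.hot = false  [terminal]
8. n6.hot = false  [terminal]
9. n7.val = "vr"  [terminal]
10. n4.cnt = false  [D.pre > 19]
11. n3.lim = 29  [29]
12. n8.lim = "nkn"  ["n" ++ A₀.cnt]
13. n9.hot = 18  [terminal]
14. n10.cnt = -4  [-4]
15. n10.depth = true  [e.hot > 17]
16. n11.hot = true  [terminal]
17. n12.hot = false  [terminal]
18. n13.tag = false  [terminal]
19. n10.lim = true  [B.cnt > -5]
20. n8.sig = 13  [e.hot - 5]
21. n14.cnt = "wp"  ["wp"]
22. n15.hot = 9  [terminal]
23. n16.depth = "rx"  ["rx"]
24. n17.val = "ky"  [terminal]
25. n18.val = "rn"  [terminal]
26. n19.tag = false  [terminal]
27. n16.lim = "up"  ["up"]
28. n14.pre = -6  [e.hot - 15]
29. n2.pre = 20  [C.sig + A₁.pre + 13]
30. n1.lim = 23  [A.pre + 3]
31. n0.lim = 2  [2]

23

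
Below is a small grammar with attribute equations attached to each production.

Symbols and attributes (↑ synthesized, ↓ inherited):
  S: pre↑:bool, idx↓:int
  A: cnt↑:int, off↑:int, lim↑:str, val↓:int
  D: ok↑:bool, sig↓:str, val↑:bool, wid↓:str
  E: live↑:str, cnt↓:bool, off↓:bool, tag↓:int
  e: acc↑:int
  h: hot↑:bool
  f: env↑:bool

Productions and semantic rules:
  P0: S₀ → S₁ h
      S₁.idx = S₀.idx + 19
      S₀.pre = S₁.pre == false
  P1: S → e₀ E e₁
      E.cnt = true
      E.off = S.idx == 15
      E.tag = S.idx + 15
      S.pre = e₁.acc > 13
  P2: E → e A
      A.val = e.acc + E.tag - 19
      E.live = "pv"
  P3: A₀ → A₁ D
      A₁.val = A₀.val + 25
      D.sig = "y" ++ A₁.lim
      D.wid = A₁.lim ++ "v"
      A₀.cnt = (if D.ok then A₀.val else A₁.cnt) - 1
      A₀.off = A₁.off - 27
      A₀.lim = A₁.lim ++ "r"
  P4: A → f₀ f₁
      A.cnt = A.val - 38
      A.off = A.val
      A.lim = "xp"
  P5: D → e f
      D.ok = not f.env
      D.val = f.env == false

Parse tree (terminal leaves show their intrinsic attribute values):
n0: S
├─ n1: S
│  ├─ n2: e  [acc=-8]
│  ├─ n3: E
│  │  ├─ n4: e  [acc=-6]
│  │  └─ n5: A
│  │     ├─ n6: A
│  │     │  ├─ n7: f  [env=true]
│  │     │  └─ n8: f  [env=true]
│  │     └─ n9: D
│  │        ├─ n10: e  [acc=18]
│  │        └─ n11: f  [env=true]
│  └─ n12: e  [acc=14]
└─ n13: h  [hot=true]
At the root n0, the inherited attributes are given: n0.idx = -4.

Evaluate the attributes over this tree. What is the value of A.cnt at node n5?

-9

1. n0.idx = -4  [given at root]
2. n1.idx = 15  [S₀.idx + 19]
3. n2.acc = -8  [terminal]
4. n3.cnt = true  [true]
5. n3.off = true  [S.idx == 15]
6. n3.tag = 30  [S.idx + 15]
7. n4.acc = -6  [terminal]
8. n5.val = 5  [e.acc + E.tag - 19]
9. n6.val = 30  [A₀.val + 25]
10. n7.env = true  [terminal]
11. n8.env = true  [terminal]
12. n6.cnt = -8  [A.val - 38]
13. n6.off = 30  [A.val]
14. n6.lim = "xp"  ["xp"]
15. n9.sig = "yxp"  ["y" ++ A₁.lim]
16. n9.wid = "xpv"  [A₁.lim ++ "v"]
17. n10.acc = 18  [terminal]
18. n11.env = true  [terminal]
19. n9.ok = false  [not f.env]
20. n9.val = false  [f.env == false]
21. n5.cnt = -9  [(if D.ok then A₀.val else A₁.cnt) - 1]
22. n5.off = 3  [A₁.off - 27]
23. n5.lim = "xpr"  [A₁.lim ++ "r"]
24. n3.live = "pv"  ["pv"]
25. n12.acc = 14  [terminal]
26. n1.pre = true  [e₁.acc > 13]
27. n13.hot = true  [terminal]
28. n0.pre = false  [S₁.pre == false]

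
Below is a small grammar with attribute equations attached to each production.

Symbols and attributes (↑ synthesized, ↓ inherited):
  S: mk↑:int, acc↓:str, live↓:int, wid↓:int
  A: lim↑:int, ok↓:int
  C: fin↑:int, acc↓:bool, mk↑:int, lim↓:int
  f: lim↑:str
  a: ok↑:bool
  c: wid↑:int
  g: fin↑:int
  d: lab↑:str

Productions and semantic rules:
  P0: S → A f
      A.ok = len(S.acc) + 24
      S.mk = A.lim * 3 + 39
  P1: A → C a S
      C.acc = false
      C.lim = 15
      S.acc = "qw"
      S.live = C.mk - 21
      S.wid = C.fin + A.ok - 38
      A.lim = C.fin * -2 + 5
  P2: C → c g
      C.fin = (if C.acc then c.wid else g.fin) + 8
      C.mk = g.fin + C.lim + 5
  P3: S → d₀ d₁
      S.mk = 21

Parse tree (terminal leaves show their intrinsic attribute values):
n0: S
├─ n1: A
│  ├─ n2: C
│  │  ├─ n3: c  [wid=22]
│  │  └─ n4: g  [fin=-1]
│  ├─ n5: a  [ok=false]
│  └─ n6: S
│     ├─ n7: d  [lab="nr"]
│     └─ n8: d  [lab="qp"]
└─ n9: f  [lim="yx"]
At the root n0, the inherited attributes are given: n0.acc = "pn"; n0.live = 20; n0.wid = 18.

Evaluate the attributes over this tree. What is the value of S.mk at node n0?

1. n0.acc = "pn"  [given at root]
2. n0.live = 20  [given at root]
3. n0.wid = 18  [given at root]
4. n1.ok = 26  [len(S.acc) + 24]
5. n2.acc = false  [false]
6. n2.lim = 15  [15]
7. n3.wid = 22  [terminal]
8. n4.fin = -1  [terminal]
9. n2.fin = 7  [(if C.acc then c.wid else g.fin) + 8]
10. n2.mk = 19  [g.fin + C.lim + 5]
11. n5.ok = false  [terminal]
12. n6.acc = "qw"  ["qw"]
13. n6.live = -2  [C.mk - 21]
14. n6.wid = -5  [C.fin + A.ok - 38]
15. n7.lab = "nr"  [terminal]
16. n8.lab = "qp"  [terminal]
17. n6.mk = 21  [21]
18. n1.lim = -9  [C.fin * -2 + 5]
19. n9.lim = "yx"  [terminal]
20. n0.mk = 12  [A.lim * 3 + 39]

12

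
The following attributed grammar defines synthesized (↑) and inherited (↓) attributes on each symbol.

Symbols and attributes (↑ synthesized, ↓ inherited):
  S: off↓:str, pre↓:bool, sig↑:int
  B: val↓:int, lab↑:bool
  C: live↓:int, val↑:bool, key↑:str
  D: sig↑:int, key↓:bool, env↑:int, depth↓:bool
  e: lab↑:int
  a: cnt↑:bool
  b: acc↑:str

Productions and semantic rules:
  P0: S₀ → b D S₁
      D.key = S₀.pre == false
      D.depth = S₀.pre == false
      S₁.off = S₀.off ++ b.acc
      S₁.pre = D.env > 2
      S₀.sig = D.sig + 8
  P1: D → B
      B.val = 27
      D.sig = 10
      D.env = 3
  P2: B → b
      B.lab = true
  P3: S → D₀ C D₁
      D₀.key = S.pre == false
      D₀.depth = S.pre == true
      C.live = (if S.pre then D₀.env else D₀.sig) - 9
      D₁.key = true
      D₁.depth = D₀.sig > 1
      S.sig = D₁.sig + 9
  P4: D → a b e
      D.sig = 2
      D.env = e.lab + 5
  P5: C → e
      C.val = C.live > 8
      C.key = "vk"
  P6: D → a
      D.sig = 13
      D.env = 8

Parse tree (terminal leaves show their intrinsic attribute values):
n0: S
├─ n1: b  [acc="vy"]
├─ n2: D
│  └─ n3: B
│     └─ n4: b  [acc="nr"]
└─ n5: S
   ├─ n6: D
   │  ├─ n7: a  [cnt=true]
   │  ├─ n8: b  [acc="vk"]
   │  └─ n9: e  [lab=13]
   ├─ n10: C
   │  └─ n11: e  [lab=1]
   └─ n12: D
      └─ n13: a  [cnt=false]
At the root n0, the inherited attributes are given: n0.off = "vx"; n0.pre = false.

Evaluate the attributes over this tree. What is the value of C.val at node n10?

1. n0.off = "vx"  [given at root]
2. n0.pre = false  [given at root]
3. n1.acc = "vy"  [terminal]
4. n2.key = true  [S₀.pre == false]
5. n2.depth = true  [S₀.pre == false]
6. n3.val = 27  [27]
7. n4.acc = "nr"  [terminal]
8. n3.lab = true  [true]
9. n2.sig = 10  [10]
10. n2.env = 3  [3]
11. n5.off = "vxvy"  [S₀.off ++ b.acc]
12. n5.pre = true  [D.env > 2]
13. n6.key = false  [S.pre == false]
14. n6.depth = true  [S.pre == true]
15. n7.cnt = true  [terminal]
16. n8.acc = "vk"  [terminal]
17. n9.lab = 13  [terminal]
18. n6.sig = 2  [2]
19. n6.env = 18  [e.lab + 5]
20. n10.live = 9  [(if S.pre then D₀.env else D₀.sig) - 9]
21. n11.lab = 1  [terminal]
22. n10.val = true  [C.live > 8]
23. n10.key = "vk"  ["vk"]
24. n12.key = true  [true]
25. n12.depth = true  [D₀.sig > 1]
26. n13.cnt = false  [terminal]
27. n12.sig = 13  [13]
28. n12.env = 8  [8]
29. n5.sig = 22  [D₁.sig + 9]
30. n0.sig = 18  [D.sig + 8]

true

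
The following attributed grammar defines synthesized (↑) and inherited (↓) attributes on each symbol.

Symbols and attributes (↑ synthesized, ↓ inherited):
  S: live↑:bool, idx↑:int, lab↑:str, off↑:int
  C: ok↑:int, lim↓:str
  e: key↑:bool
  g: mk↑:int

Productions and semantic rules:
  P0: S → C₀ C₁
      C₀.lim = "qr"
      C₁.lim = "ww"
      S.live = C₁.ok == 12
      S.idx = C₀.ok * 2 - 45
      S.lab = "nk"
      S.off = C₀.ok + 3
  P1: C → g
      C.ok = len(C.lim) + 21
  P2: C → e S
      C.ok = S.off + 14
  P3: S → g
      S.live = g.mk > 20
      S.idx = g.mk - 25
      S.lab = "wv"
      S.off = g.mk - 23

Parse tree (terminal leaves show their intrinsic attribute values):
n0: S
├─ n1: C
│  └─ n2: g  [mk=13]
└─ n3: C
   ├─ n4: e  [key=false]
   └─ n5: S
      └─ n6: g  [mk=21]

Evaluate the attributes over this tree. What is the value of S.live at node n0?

1. n1.lim = "qr"  ["qr"]
2. n2.mk = 13  [terminal]
3. n1.ok = 23  [len(C.lim) + 21]
4. n3.lim = "ww"  ["ww"]
5. n4.key = false  [terminal]
6. n6.mk = 21  [terminal]
7. n5.live = true  [g.mk > 20]
8. n5.idx = -4  [g.mk - 25]
9. n5.lab = "wv"  ["wv"]
10. n5.off = -2  [g.mk - 23]
11. n3.ok = 12  [S.off + 14]
12. n0.live = true  [C₁.ok == 12]
13. n0.idx = 1  [C₀.ok * 2 - 45]
14. n0.lab = "nk"  ["nk"]
15. n0.off = 26  [C₀.ok + 3]

true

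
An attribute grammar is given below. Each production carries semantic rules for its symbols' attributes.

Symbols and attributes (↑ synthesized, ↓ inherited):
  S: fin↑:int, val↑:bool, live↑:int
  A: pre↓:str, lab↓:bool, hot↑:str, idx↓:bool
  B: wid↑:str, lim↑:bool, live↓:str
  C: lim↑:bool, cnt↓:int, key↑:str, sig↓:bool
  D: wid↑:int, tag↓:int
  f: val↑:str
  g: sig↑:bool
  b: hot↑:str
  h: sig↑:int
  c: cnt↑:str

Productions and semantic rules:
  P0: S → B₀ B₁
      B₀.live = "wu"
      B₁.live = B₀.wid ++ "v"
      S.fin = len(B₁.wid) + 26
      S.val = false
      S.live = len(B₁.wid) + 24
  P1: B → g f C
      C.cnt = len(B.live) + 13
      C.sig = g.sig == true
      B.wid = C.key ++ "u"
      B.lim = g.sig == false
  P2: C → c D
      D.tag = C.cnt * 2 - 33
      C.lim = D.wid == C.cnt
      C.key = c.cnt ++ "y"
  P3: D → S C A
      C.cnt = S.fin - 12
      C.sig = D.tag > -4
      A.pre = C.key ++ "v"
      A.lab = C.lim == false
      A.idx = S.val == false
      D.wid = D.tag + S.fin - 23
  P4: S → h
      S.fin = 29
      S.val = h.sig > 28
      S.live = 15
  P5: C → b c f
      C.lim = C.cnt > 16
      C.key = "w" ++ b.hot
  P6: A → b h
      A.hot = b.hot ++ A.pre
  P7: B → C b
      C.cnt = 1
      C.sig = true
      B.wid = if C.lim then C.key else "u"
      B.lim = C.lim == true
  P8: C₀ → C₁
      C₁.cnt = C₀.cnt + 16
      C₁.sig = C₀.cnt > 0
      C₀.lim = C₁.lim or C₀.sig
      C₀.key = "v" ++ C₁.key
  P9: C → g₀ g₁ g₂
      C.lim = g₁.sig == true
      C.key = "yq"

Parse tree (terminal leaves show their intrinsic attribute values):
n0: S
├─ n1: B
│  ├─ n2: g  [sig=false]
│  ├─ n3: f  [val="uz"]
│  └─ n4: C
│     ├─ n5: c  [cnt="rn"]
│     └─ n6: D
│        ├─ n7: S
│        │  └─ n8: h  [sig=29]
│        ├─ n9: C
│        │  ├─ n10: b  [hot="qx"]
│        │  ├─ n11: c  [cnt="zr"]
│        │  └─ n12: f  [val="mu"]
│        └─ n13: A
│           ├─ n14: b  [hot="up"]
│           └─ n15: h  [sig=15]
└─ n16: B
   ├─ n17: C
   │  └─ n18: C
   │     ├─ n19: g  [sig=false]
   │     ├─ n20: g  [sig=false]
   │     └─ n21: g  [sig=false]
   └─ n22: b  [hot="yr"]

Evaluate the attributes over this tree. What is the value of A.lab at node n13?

false

1. n1.live = "wu"  ["wu"]
2. n2.sig = false  [terminal]
3. n3.val = "uz"  [terminal]
4. n4.cnt = 15  [len(B.live) + 13]
5. n4.sig = false  [g.sig == true]
6. n5.cnt = "rn"  [terminal]
7. n6.tag = -3  [C.cnt * 2 - 33]
8. n8.sig = 29  [terminal]
9. n7.fin = 29  [29]
10. n7.val = true  [h.sig > 28]
11. n7.live = 15  [15]
12. n9.cnt = 17  [S.fin - 12]
13. n9.sig = true  [D.tag > -4]
14. n10.hot = "qx"  [terminal]
15. n11.cnt = "zr"  [terminal]
16. n12.val = "mu"  [terminal]
17. n9.lim = true  [C.cnt > 16]
18. n9.key = "wqx"  ["w" ++ b.hot]
19. n13.pre = "wqxv"  [C.key ++ "v"]
20. n13.lab = false  [C.lim == false]
21. n13.idx = false  [S.val == false]
22. n14.hot = "up"  [terminal]
23. n15.sig = 15  [terminal]
24. n13.hot = "upwqxv"  [b.hot ++ A.pre]
25. n6.wid = 3  [D.tag + S.fin - 23]
26. n4.lim = false  [D.wid == C.cnt]
27. n4.key = "rny"  [c.cnt ++ "y"]
28. n1.wid = "rnyu"  [C.key ++ "u"]
29. n1.lim = true  [g.sig == false]
30. n16.live = "rnyuv"  [B₀.wid ++ "v"]
31. n17.cnt = 1  [1]
32. n17.sig = true  [true]
33. n18.cnt = 17  [C₀.cnt + 16]
34. n18.sig = true  [C₀.cnt > 0]
35. n19.sig = false  [terminal]
36. n20.sig = false  [terminal]
37. n21.sig = false  [terminal]
38. n18.lim = false  [g₁.sig == true]
39. n18.key = "yq"  ["yq"]
40. n17.lim = true  [C₁.lim or C₀.sig]
41. n17.key = "vyq"  ["v" ++ C₁.key]
42. n22.hot = "yr"  [terminal]
43. n16.wid = "vyq"  [if C.lim then C.key else "u"]
44. n16.lim = true  [C.lim == true]
45. n0.fin = 29  [len(B₁.wid) + 26]
46. n0.val = false  [false]
47. n0.live = 27  [len(B₁.wid) + 24]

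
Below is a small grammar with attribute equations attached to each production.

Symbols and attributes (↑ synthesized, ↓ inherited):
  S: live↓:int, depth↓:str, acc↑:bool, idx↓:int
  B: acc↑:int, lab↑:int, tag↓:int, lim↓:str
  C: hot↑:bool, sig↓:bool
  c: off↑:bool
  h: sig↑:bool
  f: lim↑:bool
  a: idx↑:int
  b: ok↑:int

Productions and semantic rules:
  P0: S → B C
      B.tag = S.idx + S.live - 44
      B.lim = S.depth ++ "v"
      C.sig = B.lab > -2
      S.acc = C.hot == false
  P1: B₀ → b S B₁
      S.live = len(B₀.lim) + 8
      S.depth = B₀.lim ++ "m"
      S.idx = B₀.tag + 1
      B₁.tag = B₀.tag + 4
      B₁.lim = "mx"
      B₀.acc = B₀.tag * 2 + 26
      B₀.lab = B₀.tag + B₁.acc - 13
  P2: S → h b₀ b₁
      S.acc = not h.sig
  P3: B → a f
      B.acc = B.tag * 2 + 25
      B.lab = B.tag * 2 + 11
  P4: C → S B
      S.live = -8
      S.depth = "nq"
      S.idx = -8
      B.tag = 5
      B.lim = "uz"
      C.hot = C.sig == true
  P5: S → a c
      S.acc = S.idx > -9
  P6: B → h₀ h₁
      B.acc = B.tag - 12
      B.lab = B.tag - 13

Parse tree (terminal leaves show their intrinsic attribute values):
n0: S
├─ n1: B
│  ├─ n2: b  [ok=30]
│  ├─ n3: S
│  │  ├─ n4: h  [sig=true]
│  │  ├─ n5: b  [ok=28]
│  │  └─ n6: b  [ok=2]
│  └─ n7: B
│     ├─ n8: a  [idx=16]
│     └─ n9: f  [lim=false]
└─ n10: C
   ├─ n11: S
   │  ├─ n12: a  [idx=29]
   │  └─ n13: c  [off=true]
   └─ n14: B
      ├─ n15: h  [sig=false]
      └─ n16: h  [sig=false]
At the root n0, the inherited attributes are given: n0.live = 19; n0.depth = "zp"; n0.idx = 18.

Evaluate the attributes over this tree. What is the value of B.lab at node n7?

1. n0.live = 19  [given at root]
2. n0.depth = "zp"  [given at root]
3. n0.idx = 18  [given at root]
4. n1.tag = -7  [S.idx + S.live - 44]
5. n1.lim = "zpv"  [S.depth ++ "v"]
6. n2.ok = 30  [terminal]
7. n3.live = 11  [len(B₀.lim) + 8]
8. n3.depth = "zpvm"  [B₀.lim ++ "m"]
9. n3.idx = -6  [B₀.tag + 1]
10. n4.sig = true  [terminal]
11. n5.ok = 28  [terminal]
12. n6.ok = 2  [terminal]
13. n3.acc = false  [not h.sig]
14. n7.tag = -3  [B₀.tag + 4]
15. n7.lim = "mx"  ["mx"]
16. n8.idx = 16  [terminal]
17. n9.lim = false  [terminal]
18. n7.acc = 19  [B.tag * 2 + 25]
19. n7.lab = 5  [B.tag * 2 + 11]
20. n1.acc = 12  [B₀.tag * 2 + 26]
21. n1.lab = -1  [B₀.tag + B₁.acc - 13]
22. n10.sig = true  [B.lab > -2]
23. n11.live = -8  [-8]
24. n11.depth = "nq"  ["nq"]
25. n11.idx = -8  [-8]
26. n12.idx = 29  [terminal]
27. n13.off = true  [terminal]
28. n11.acc = true  [S.idx > -9]
29. n14.tag = 5  [5]
30. n14.lim = "uz"  ["uz"]
31. n15.sig = false  [terminal]
32. n16.sig = false  [terminal]
33. n14.acc = -7  [B.tag - 12]
34. n14.lab = -8  [B.tag - 13]
35. n10.hot = true  [C.sig == true]
36. n0.acc = false  [C.hot == false]

5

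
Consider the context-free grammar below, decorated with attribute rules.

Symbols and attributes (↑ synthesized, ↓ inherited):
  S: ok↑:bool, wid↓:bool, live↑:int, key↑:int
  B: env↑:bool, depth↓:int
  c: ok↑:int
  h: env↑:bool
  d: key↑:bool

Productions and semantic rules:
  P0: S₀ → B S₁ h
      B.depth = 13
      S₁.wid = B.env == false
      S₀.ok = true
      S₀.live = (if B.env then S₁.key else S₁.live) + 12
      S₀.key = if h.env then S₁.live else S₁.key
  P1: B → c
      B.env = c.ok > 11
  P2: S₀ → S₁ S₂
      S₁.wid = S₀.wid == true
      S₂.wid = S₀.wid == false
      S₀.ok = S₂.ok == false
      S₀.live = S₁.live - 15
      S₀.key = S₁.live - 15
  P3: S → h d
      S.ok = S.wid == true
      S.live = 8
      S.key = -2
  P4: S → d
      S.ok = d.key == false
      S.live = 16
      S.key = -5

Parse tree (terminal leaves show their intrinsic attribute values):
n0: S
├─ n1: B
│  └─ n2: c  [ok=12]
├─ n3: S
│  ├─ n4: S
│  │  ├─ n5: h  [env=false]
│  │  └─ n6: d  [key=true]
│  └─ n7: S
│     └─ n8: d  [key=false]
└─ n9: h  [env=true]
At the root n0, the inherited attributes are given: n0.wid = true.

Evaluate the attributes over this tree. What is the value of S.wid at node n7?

1. n0.wid = true  [given at root]
2. n1.depth = 13  [13]
3. n2.ok = 12  [terminal]
4. n1.env = true  [c.ok > 11]
5. n3.wid = false  [B.env == false]
6. n4.wid = false  [S₀.wid == true]
7. n5.env = false  [terminal]
8. n6.key = true  [terminal]
9. n4.ok = false  [S.wid == true]
10. n4.live = 8  [8]
11. n4.key = -2  [-2]
12. n7.wid = true  [S₀.wid == false]
13. n8.key = false  [terminal]
14. n7.ok = true  [d.key == false]
15. n7.live = 16  [16]
16. n7.key = -5  [-5]
17. n3.ok = false  [S₂.ok == false]
18. n3.live = -7  [S₁.live - 15]
19. n3.key = -7  [S₁.live - 15]
20. n9.env = true  [terminal]
21. n0.ok = true  [true]
22. n0.live = 5  [(if B.env then S₁.key else S₁.live) + 12]
23. n0.key = -7  [if h.env then S₁.live else S₁.key]

true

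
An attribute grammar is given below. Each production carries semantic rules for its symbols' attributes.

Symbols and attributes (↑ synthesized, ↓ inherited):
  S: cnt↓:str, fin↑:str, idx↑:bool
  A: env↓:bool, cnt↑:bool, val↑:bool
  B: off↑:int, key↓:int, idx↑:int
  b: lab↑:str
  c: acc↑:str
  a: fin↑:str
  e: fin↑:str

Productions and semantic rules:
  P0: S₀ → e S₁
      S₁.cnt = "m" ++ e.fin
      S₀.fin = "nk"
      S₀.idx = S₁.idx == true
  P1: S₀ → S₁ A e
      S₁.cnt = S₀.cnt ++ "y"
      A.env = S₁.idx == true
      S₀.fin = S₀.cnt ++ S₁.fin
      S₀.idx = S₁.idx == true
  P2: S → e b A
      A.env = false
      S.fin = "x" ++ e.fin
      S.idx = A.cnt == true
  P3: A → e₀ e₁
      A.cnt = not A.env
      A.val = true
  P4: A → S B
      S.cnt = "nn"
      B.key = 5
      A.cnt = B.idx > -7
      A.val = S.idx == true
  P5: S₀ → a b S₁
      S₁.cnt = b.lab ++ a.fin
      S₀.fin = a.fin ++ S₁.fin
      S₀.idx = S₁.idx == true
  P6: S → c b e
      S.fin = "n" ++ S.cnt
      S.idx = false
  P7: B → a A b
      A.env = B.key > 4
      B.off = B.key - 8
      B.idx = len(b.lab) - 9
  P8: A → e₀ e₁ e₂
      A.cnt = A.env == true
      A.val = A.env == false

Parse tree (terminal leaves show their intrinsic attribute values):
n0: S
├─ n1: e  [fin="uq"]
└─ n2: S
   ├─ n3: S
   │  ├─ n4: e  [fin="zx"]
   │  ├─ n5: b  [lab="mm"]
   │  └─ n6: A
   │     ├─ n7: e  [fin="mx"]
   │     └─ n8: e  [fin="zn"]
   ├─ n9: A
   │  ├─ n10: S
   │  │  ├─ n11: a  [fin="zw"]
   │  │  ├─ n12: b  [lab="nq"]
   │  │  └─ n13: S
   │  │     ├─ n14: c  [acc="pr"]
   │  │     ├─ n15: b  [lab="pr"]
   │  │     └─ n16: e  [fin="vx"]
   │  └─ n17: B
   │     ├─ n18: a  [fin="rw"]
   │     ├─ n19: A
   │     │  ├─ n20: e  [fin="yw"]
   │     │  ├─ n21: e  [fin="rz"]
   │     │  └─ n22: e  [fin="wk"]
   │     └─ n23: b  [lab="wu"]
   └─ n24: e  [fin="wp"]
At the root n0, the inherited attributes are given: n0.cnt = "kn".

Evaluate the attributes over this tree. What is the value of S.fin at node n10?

"zwnnqzw"

1. n0.cnt = "kn"  [given at root]
2. n1.fin = "uq"  [terminal]
3. n2.cnt = "muq"  ["m" ++ e.fin]
4. n3.cnt = "muqy"  [S₀.cnt ++ "y"]
5. n4.fin = "zx"  [terminal]
6. n5.lab = "mm"  [terminal]
7. n6.env = false  [false]
8. n7.fin = "mx"  [terminal]
9. n8.fin = "zn"  [terminal]
10. n6.cnt = true  [not A.env]
11. n6.val = true  [true]
12. n3.fin = "xzx"  ["x" ++ e.fin]
13. n3.idx = true  [A.cnt == true]
14. n9.env = true  [S₁.idx == true]
15. n10.cnt = "nn"  ["nn"]
16. n11.fin = "zw"  [terminal]
17. n12.lab = "nq"  [terminal]
18. n13.cnt = "nqzw"  [b.lab ++ a.fin]
19. n14.acc = "pr"  [terminal]
20. n15.lab = "pr"  [terminal]
21. n16.fin = "vx"  [terminal]
22. n13.fin = "nnqzw"  ["n" ++ S.cnt]
23. n13.idx = false  [false]
24. n10.fin = "zwnnqzw"  [a.fin ++ S₁.fin]
25. n10.idx = false  [S₁.idx == true]
26. n17.key = 5  [5]
27. n18.fin = "rw"  [terminal]
28. n19.env = true  [B.key > 4]
29. n20.fin = "yw"  [terminal]
30. n21.fin = "rz"  [terminal]
31. n22.fin = "wk"  [terminal]
32. n19.cnt = true  [A.env == true]
33. n19.val = false  [A.env == false]
34. n23.lab = "wu"  [terminal]
35. n17.off = -3  [B.key - 8]
36. n17.idx = -7  [len(b.lab) - 9]
37. n9.cnt = false  [B.idx > -7]
38. n9.val = false  [S.idx == true]
39. n24.fin = "wp"  [terminal]
40. n2.fin = "muqxzx"  [S₀.cnt ++ S₁.fin]
41. n2.idx = true  [S₁.idx == true]
42. n0.fin = "nk"  ["nk"]
43. n0.idx = true  [S₁.idx == true]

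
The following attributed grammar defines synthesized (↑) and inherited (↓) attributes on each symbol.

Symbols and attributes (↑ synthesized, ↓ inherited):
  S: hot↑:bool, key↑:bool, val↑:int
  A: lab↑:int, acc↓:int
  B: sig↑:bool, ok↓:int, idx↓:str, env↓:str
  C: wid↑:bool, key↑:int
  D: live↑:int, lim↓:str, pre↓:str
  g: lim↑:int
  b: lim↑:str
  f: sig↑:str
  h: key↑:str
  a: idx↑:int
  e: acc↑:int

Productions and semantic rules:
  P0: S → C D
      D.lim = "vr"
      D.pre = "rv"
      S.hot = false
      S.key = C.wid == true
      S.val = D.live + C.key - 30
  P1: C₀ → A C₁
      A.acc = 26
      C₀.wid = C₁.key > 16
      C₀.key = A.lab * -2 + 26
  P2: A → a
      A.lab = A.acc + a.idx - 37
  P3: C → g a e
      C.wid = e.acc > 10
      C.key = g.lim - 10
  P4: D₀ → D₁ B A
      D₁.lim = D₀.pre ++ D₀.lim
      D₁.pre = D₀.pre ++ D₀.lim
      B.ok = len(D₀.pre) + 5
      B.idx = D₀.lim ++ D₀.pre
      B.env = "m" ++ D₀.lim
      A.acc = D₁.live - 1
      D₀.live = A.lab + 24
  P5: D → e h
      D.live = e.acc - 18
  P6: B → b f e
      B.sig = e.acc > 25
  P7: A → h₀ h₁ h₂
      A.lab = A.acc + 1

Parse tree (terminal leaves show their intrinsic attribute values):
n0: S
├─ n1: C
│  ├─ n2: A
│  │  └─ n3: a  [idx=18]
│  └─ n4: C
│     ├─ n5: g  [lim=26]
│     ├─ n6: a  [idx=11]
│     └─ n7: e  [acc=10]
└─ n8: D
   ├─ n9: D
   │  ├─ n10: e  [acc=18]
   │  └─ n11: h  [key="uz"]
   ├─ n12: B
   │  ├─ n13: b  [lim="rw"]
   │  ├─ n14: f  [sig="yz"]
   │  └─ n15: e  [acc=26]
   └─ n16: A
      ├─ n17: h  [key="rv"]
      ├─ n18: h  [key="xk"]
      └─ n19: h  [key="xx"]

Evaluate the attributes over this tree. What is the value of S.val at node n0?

6

1. n2.acc = 26  [26]
2. n3.idx = 18  [terminal]
3. n2.lab = 7  [A.acc + a.idx - 37]
4. n5.lim = 26  [terminal]
5. n6.idx = 11  [terminal]
6. n7.acc = 10  [terminal]
7. n4.wid = false  [e.acc > 10]
8. n4.key = 16  [g.lim - 10]
9. n1.wid = false  [C₁.key > 16]
10. n1.key = 12  [A.lab * -2 + 26]
11. n8.lim = "vr"  ["vr"]
12. n8.pre = "rv"  ["rv"]
13. n9.lim = "rvvr"  [D₀.pre ++ D₀.lim]
14. n9.pre = "rvvr"  [D₀.pre ++ D₀.lim]
15. n10.acc = 18  [terminal]
16. n11.key = "uz"  [terminal]
17. n9.live = 0  [e.acc - 18]
18. n12.ok = 7  [len(D₀.pre) + 5]
19. n12.idx = "vrrv"  [D₀.lim ++ D₀.pre]
20. n12.env = "mvr"  ["m" ++ D₀.lim]
21. n13.lim = "rw"  [terminal]
22. n14.sig = "yz"  [terminal]
23. n15.acc = 26  [terminal]
24. n12.sig = true  [e.acc > 25]
25. n16.acc = -1  [D₁.live - 1]
26. n17.key = "rv"  [terminal]
27. n18.key = "xk"  [terminal]
28. n19.key = "xx"  [terminal]
29. n16.lab = 0  [A.acc + 1]
30. n8.live = 24  [A.lab + 24]
31. n0.hot = false  [false]
32. n0.key = false  [C.wid == true]
33. n0.val = 6  [D.live + C.key - 30]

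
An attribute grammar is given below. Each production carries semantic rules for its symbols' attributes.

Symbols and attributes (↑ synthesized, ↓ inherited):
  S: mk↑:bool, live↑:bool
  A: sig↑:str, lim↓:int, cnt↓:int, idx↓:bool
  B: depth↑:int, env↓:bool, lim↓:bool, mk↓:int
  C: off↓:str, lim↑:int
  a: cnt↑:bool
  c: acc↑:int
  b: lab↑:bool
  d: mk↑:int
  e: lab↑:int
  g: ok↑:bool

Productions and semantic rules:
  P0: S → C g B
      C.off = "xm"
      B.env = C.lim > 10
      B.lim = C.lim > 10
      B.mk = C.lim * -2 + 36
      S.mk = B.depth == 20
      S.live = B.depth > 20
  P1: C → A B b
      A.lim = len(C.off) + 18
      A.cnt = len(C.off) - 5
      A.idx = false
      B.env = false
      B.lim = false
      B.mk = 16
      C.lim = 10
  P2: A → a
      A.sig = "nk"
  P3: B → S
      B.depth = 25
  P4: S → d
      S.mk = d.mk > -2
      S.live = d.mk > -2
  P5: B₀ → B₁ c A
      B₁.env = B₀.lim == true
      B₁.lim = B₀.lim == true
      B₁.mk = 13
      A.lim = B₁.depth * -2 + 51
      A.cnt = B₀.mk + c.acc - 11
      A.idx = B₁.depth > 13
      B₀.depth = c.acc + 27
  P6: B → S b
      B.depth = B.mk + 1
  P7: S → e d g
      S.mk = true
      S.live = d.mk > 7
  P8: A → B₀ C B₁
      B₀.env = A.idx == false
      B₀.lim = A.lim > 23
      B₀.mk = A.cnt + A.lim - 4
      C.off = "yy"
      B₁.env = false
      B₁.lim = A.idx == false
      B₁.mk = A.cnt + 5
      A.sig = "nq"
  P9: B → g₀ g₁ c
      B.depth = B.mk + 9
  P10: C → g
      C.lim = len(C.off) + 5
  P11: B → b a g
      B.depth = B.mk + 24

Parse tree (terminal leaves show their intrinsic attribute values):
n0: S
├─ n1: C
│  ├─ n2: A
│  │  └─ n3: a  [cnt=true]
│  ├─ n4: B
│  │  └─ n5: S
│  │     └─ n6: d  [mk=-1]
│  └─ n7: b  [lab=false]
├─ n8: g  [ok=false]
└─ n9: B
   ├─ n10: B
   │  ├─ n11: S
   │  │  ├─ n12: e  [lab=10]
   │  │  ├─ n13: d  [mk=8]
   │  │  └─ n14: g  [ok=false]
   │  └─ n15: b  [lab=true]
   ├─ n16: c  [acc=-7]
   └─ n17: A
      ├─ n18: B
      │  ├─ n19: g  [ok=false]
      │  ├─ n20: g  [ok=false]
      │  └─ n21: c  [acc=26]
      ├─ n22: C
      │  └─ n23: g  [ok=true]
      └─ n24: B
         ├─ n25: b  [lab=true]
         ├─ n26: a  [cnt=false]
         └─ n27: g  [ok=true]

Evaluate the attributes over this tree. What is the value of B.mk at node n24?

1. n1.off = "xm"  ["xm"]
2. n2.lim = 20  [len(C.off) + 18]
3. n2.cnt = -3  [len(C.off) - 5]
4. n2.idx = false  [false]
5. n3.cnt = true  [terminal]
6. n2.sig = "nk"  ["nk"]
7. n4.env = false  [false]
8. n4.lim = false  [false]
9. n4.mk = 16  [16]
10. n6.mk = -1  [terminal]
11. n5.mk = true  [d.mk > -2]
12. n5.live = true  [d.mk > -2]
13. n4.depth = 25  [25]
14. n7.lab = false  [terminal]
15. n1.lim = 10  [10]
16. n8.ok = false  [terminal]
17. n9.env = false  [C.lim > 10]
18. n9.lim = false  [C.lim > 10]
19. n9.mk = 16  [C.lim * -2 + 36]
20. n10.env = false  [B₀.lim == true]
21. n10.lim = false  [B₀.lim == true]
22. n10.mk = 13  [13]
23. n12.lab = 10  [terminal]
24. n13.mk = 8  [terminal]
25. n14.ok = false  [terminal]
26. n11.mk = true  [true]
27. n11.live = true  [d.mk > 7]
28. n15.lab = true  [terminal]
29. n10.depth = 14  [B.mk + 1]
30. n16.acc = -7  [terminal]
31. n17.lim = 23  [B₁.depth * -2 + 51]
32. n17.cnt = -2  [B₀.mk + c.acc - 11]
33. n17.idx = true  [B₁.depth > 13]
34. n18.env = false  [A.idx == false]
35. n18.lim = false  [A.lim > 23]
36. n18.mk = 17  [A.cnt + A.lim - 4]
37. n19.ok = false  [terminal]
38. n20.ok = false  [terminal]
39. n21.acc = 26  [terminal]
40. n18.depth = 26  [B.mk + 9]
41. n22.off = "yy"  ["yy"]
42. n23.ok = true  [terminal]
43. n22.lim = 7  [len(C.off) + 5]
44. n24.env = false  [false]
45. n24.lim = false  [A.idx == false]
46. n24.mk = 3  [A.cnt + 5]
47. n25.lab = true  [terminal]
48. n26.cnt = false  [terminal]
49. n27.ok = true  [terminal]
50. n24.depth = 27  [B.mk + 24]
51. n17.sig = "nq"  ["nq"]
52. n9.depth = 20  [c.acc + 27]
53. n0.mk = true  [B.depth == 20]
54. n0.live = false  [B.depth > 20]

3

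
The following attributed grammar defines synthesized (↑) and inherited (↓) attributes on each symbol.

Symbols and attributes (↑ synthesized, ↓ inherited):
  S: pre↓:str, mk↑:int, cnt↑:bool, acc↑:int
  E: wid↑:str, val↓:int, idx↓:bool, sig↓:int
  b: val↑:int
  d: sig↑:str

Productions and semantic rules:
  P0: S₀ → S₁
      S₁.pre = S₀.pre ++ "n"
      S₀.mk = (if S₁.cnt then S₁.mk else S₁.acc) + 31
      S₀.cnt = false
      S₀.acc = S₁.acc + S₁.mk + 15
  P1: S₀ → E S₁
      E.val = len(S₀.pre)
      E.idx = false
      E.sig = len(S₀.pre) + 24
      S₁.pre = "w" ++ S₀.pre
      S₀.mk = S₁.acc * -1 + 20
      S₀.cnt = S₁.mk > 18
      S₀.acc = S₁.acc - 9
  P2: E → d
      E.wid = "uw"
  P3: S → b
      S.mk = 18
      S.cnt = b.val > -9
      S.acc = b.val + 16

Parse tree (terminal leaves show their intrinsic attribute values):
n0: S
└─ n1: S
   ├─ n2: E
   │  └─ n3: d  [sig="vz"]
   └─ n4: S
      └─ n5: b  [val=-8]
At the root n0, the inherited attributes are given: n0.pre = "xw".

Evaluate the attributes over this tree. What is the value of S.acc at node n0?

1. n0.pre = "xw"  [given at root]
2. n1.pre = "xwn"  [S₀.pre ++ "n"]
3. n2.val = 3  [len(S₀.pre)]
4. n2.idx = false  [false]
5. n2.sig = 27  [len(S₀.pre) + 24]
6. n3.sig = "vz"  [terminal]
7. n2.wid = "uw"  ["uw"]
8. n4.pre = "wxwn"  ["w" ++ S₀.pre]
9. n5.val = -8  [terminal]
10. n4.mk = 18  [18]
11. n4.cnt = true  [b.val > -9]
12. n4.acc = 8  [b.val + 16]
13. n1.mk = 12  [S₁.acc * -1 + 20]
14. n1.cnt = false  [S₁.mk > 18]
15. n1.acc = -1  [S₁.acc - 9]
16. n0.mk = 30  [(if S₁.cnt then S₁.mk else S₁.acc) + 31]
17. n0.cnt = false  [false]
18. n0.acc = 26  [S₁.acc + S₁.mk + 15]

26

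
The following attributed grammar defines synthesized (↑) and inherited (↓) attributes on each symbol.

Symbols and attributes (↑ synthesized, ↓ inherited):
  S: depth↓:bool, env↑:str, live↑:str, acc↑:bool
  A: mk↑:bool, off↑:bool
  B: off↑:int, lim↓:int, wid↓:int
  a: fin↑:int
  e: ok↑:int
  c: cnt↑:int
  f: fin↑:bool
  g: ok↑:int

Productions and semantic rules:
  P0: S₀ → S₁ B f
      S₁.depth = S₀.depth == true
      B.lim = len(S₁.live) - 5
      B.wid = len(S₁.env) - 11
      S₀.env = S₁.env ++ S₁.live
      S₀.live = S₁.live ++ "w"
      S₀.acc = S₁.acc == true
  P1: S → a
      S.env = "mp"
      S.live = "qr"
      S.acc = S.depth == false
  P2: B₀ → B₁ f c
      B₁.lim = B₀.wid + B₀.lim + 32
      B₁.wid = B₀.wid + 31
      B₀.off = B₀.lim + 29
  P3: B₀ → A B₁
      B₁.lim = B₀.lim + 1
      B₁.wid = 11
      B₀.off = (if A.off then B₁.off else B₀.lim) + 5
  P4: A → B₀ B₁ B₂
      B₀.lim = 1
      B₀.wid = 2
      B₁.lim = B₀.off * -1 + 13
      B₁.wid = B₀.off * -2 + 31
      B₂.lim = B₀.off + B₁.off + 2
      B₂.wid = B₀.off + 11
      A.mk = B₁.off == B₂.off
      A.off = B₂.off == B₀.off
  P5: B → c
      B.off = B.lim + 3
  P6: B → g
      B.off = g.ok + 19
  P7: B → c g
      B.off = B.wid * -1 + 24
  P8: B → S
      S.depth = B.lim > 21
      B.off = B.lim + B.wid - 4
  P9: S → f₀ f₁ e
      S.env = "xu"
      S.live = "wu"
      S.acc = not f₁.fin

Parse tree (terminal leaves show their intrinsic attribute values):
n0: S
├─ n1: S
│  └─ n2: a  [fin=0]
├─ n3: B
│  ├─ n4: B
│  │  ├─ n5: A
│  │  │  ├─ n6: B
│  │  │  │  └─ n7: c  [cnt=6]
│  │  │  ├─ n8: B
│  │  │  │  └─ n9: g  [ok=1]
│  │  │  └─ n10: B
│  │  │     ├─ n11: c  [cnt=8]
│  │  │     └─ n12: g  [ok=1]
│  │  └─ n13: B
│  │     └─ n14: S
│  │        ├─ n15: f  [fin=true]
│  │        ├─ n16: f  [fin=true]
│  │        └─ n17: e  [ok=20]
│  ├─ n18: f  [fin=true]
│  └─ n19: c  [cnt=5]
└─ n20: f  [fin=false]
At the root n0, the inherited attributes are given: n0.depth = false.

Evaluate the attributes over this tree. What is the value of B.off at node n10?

9

1. n0.depth = false  [given at root]
2. n1.depth = false  [S₀.depth == true]
3. n2.fin = 0  [terminal]
4. n1.env = "mp"  ["mp"]
5. n1.live = "qr"  ["qr"]
6. n1.acc = true  [S.depth == false]
7. n3.lim = -3  [len(S₁.live) - 5]
8. n3.wid = -9  [len(S₁.env) - 11]
9. n4.lim = 20  [B₀.wid + B₀.lim + 32]
10. n4.wid = 22  [B₀.wid + 31]
11. n6.lim = 1  [1]
12. n6.wid = 2  [2]
13. n7.cnt = 6  [terminal]
14. n6.off = 4  [B.lim + 3]
15. n8.lim = 9  [B₀.off * -1 + 13]
16. n8.wid = 23  [B₀.off * -2 + 31]
17. n9.ok = 1  [terminal]
18. n8.off = 20  [g.ok + 19]
19. n10.lim = 26  [B₀.off + B₁.off + 2]
20. n10.wid = 15  [B₀.off + 11]
21. n11.cnt = 8  [terminal]
22. n12.ok = 1  [terminal]
23. n10.off = 9  [B.wid * -1 + 24]
24. n5.mk = false  [B₁.off == B₂.off]
25. n5.off = false  [B₂.off == B₀.off]
26. n13.lim = 21  [B₀.lim + 1]
27. n13.wid = 11  [11]
28. n14.depth = false  [B.lim > 21]
29. n15.fin = true  [terminal]
30. n16.fin = true  [terminal]
31. n17.ok = 20  [terminal]
32. n14.env = "xu"  ["xu"]
33. n14.live = "wu"  ["wu"]
34. n14.acc = false  [not f₁.fin]
35. n13.off = 28  [B.lim + B.wid - 4]
36. n4.off = 25  [(if A.off then B₁.off else B₀.lim) + 5]
37. n18.fin = true  [terminal]
38. n19.cnt = 5  [terminal]
39. n3.off = 26  [B₀.lim + 29]
40. n20.fin = false  [terminal]
41. n0.env = "mpqr"  [S₁.env ++ S₁.live]
42. n0.live = "qrw"  [S₁.live ++ "w"]
43. n0.acc = true  [S₁.acc == true]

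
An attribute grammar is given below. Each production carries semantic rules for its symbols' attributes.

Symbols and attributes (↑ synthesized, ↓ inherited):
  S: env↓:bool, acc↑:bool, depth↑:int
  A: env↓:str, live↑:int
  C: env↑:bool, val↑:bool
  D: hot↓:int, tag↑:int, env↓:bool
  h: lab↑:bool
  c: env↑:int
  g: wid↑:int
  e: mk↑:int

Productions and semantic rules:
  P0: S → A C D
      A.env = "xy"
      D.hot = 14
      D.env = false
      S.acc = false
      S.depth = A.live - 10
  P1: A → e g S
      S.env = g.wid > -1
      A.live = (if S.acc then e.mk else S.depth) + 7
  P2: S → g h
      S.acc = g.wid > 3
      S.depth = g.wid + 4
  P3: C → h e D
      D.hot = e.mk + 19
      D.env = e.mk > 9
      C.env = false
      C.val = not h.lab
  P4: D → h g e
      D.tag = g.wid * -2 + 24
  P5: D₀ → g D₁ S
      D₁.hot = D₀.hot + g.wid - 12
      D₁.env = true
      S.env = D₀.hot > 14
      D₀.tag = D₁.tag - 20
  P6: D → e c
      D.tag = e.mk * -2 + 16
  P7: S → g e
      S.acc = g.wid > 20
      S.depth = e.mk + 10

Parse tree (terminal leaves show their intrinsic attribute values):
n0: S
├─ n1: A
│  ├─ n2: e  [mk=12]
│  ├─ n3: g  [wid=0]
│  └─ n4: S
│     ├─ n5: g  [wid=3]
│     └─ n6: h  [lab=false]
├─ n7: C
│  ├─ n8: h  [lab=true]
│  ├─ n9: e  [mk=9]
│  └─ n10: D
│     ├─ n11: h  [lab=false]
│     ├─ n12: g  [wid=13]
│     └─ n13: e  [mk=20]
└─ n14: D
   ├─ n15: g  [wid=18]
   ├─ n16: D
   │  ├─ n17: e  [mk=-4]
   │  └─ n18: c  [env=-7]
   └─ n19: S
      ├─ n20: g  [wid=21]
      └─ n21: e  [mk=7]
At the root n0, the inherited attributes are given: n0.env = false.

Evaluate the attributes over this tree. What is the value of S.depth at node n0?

4

1. n0.env = false  [given at root]
2. n1.env = "xy"  ["xy"]
3. n2.mk = 12  [terminal]
4. n3.wid = 0  [terminal]
5. n4.env = true  [g.wid > -1]
6. n5.wid = 3  [terminal]
7. n6.lab = false  [terminal]
8. n4.acc = false  [g.wid > 3]
9. n4.depth = 7  [g.wid + 4]
10. n1.live = 14  [(if S.acc then e.mk else S.depth) + 7]
11. n8.lab = true  [terminal]
12. n9.mk = 9  [terminal]
13. n10.hot = 28  [e.mk + 19]
14. n10.env = false  [e.mk > 9]
15. n11.lab = false  [terminal]
16. n12.wid = 13  [terminal]
17. n13.mk = 20  [terminal]
18. n10.tag = -2  [g.wid * -2 + 24]
19. n7.env = false  [false]
20. n7.val = false  [not h.lab]
21. n14.hot = 14  [14]
22. n14.env = false  [false]
23. n15.wid = 18  [terminal]
24. n16.hot = 20  [D₀.hot + g.wid - 12]
25. n16.env = true  [true]
26. n17.mk = -4  [terminal]
27. n18.env = -7  [terminal]
28. n16.tag = 24  [e.mk * -2 + 16]
29. n19.env = false  [D₀.hot > 14]
30. n20.wid = 21  [terminal]
31. n21.mk = 7  [terminal]
32. n19.acc = true  [g.wid > 20]
33. n19.depth = 17  [e.mk + 10]
34. n14.tag = 4  [D₁.tag - 20]
35. n0.acc = false  [false]
36. n0.depth = 4  [A.live - 10]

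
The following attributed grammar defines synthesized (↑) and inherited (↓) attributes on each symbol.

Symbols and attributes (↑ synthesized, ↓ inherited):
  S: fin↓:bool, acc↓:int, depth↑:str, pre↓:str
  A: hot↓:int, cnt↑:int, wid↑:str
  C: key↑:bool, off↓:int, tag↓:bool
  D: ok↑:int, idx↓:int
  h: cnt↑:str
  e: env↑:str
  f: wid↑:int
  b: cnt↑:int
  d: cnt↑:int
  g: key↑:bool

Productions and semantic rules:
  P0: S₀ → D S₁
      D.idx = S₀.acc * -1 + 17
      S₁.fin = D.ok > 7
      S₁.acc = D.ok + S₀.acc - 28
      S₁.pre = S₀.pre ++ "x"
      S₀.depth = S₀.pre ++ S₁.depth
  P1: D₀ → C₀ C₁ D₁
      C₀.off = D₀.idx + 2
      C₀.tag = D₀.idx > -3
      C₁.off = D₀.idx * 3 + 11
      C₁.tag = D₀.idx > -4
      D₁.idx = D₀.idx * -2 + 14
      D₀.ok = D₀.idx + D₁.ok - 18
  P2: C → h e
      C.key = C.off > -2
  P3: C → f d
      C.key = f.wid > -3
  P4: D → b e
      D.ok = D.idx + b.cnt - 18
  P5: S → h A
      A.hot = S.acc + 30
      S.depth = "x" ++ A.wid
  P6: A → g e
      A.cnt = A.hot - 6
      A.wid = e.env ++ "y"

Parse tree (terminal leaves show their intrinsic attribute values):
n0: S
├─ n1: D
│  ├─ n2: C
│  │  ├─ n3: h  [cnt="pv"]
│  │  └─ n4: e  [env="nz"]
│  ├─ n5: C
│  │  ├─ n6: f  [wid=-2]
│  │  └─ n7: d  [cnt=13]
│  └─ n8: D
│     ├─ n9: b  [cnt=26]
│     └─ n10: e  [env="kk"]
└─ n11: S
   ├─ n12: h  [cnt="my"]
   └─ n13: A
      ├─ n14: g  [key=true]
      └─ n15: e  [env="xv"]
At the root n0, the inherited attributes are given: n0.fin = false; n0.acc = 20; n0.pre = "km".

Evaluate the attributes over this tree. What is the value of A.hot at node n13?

1. n0.fin = false  [given at root]
2. n0.acc = 20  [given at root]
3. n0.pre = "km"  [given at root]
4. n1.idx = -3  [S₀.acc * -1 + 17]
5. n2.off = -1  [D₀.idx + 2]
6. n2.tag = false  [D₀.idx > -3]
7. n3.cnt = "pv"  [terminal]
8. n4.env = "nz"  [terminal]
9. n2.key = true  [C.off > -2]
10. n5.off = 2  [D₀.idx * 3 + 11]
11. n5.tag = true  [D₀.idx > -4]
12. n6.wid = -2  [terminal]
13. n7.cnt = 13  [terminal]
14. n5.key = true  [f.wid > -3]
15. n8.idx = 20  [D₀.idx * -2 + 14]
16. n9.cnt = 26  [terminal]
17. n10.env = "kk"  [terminal]
18. n8.ok = 28  [D.idx + b.cnt - 18]
19. n1.ok = 7  [D₀.idx + D₁.ok - 18]
20. n11.fin = false  [D.ok > 7]
21. n11.acc = -1  [D.ok + S₀.acc - 28]
22. n11.pre = "kmx"  [S₀.pre ++ "x"]
23. n12.cnt = "my"  [terminal]
24. n13.hot = 29  [S.acc + 30]
25. n14.key = true  [terminal]
26. n15.env = "xv"  [terminal]
27. n13.cnt = 23  [A.hot - 6]
28. n13.wid = "xvy"  [e.env ++ "y"]
29. n11.depth = "xxvy"  ["x" ++ A.wid]
30. n0.depth = "kmxxvy"  [S₀.pre ++ S₁.depth]

29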